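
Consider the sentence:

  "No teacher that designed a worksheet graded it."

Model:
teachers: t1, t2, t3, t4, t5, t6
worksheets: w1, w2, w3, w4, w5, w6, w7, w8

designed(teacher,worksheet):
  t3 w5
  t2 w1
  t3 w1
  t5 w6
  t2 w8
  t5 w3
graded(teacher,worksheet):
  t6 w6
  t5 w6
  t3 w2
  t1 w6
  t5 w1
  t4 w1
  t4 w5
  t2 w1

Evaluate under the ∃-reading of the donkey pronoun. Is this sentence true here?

False

"it" takes "a worksheet" as antecedent — a donkey pronoun bound across the clause boundary.
Truth condition: for no (t,w) with designed(t,w) does graded(t,w) hold.
Restrictor pairs — does the scope hold? (t2,w1):holds  (t2,w8):fails  (t3,w1):fails  (t3,w5):fails  (t5,w3):fails  (t5,w6):holds
Scope holds for 2 pair(s), so the sentence is false.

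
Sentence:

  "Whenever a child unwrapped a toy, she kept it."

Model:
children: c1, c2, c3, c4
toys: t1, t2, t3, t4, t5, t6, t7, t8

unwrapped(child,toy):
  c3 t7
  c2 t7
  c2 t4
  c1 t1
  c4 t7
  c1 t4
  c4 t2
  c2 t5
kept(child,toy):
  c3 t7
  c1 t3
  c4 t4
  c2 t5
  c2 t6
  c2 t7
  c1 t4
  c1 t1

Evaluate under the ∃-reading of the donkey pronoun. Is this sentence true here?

False

"it" takes "a toy" as antecedent — a donkey pronoun bound across the clause boundary.
Weak reading: every child c with some unwrapped-toy has at least one unwrapped-toy t such that kept(c,t).
Per child: c1:✓  c2:✓  c3:✓  c4:✗
c4 has no witness among its unwrapped-toys.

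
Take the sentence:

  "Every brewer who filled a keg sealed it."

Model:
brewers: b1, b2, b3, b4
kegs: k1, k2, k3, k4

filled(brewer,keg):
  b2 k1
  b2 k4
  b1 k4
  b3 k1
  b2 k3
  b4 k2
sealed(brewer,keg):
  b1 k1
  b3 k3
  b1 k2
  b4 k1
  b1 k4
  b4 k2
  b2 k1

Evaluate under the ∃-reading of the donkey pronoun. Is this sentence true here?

"it" takes "a keg" as antecedent — a donkey pronoun bound across the clause boundary.
Weak reading: every brewer b with some filled-keg has at least one filled-keg k such that sealed(b,k).
Per brewer: b1:✓  b2:✓  b3:✗  b4:✓
b3 has no witness among its filled-kegs.

False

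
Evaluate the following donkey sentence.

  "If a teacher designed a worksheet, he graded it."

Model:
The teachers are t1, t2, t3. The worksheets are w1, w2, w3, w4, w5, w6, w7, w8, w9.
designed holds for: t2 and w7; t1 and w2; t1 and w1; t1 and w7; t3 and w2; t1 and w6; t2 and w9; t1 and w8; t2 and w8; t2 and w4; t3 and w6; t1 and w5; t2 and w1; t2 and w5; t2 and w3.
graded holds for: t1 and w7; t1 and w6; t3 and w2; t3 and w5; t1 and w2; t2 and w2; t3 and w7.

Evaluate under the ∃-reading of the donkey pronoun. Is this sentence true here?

False

"it" takes "a worksheet" as antecedent — a donkey pronoun bound across the clause boundary.
Weak reading: every teacher t with some designed-worksheet has at least one designed-worksheet w such that graded(t,w).
Per teacher: t1:✓  t2:✗  t3:✓
t2 has no witness among its designed-worksheets.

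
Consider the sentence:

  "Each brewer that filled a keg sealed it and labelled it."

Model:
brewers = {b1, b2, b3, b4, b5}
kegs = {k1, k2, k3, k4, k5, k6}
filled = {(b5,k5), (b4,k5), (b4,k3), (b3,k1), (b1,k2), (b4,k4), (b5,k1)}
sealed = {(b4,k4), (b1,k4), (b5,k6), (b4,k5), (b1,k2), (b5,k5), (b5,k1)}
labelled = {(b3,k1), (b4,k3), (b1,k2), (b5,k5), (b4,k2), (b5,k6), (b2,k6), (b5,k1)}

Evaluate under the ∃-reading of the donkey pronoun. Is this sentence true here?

"it" takes "a keg" as antecedent — a donkey pronoun bound across the clause boundary.
Weak reading: every brewer b with some filled-keg has at least one filled-keg k such that sealed(b,k) ∧ labelled(b,k).
Per brewer: b1:✓  b3:✗  b4:✗  b5:✓
b3 has no witness among its filled-kegs.

False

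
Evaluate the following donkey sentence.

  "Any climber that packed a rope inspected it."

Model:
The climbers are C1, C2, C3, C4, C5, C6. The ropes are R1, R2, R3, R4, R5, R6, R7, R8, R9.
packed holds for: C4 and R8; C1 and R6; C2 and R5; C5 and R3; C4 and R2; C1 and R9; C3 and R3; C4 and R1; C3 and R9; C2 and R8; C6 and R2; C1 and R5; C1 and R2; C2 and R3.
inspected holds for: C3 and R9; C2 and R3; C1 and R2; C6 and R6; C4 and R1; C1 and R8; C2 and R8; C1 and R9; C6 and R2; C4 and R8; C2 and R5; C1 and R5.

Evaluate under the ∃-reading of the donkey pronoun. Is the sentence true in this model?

"it" takes "a rope" as antecedent — a donkey pronoun bound across the clause boundary.
Weak reading: every climber c with some packed-rope has at least one packed-rope r such that inspected(c,r).
Per climber: C1:✓  C2:✓  C3:✓  C4:✓  C5:✗  C6:✓
C5 has no witness among its packed-ropes.

False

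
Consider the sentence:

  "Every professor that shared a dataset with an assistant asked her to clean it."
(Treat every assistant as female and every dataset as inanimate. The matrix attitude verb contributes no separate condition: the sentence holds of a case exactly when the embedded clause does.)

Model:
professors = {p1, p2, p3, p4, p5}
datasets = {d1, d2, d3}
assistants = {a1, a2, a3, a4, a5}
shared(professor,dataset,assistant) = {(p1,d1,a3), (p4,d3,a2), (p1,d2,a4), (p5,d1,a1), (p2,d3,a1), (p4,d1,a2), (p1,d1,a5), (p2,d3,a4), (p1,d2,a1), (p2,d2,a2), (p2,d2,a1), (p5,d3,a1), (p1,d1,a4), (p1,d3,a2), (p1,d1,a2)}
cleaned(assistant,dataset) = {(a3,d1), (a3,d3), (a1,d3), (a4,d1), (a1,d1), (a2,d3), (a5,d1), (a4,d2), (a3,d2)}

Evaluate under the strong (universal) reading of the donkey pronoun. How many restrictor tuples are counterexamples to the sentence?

6

"her" takes "an assistant" as antecedent and "it" takes "a dataset"; both are donkey pronouns co-varying with the restrictor.
Strong reading: for every (p,d,a) with shared(p,d,a), cleaned(a,d).
Restrictor triples: (p1,d1,a2)→cleaned(a2,d1) ✗  (p1,d1,a3)→cleaned(a3,d1) ✓  (p1,d1,a4)→cleaned(a4,d1) ✓  (p1,d1,a5)→cleaned(a5,d1) ✓  (p1,d2,a1)→cleaned(a1,d2) ✗  (p1,d2,a4)→cleaned(a4,d2) ✓  (p1,d3,a2)→cleaned(a2,d3) ✓  (p2,d2,a1)→cleaned(a1,d2) ✗  (p2,d2,a2)→cleaned(a2,d2) ✗  (p2,d3,a1)→cleaned(a1,d3) ✓  (p2,d3,a4)→cleaned(a4,d3) ✗  (p4,d1,a2)→cleaned(a2,d1) ✗  (p4,d3,a2)→cleaned(a2,d3) ✓  (p5,d1,a1)→cleaned(a1,d1) ✓  (p5,d3,a1)→cleaned(a1,d3) ✓
Counterexamples (restrictor triples failing the scope): 6.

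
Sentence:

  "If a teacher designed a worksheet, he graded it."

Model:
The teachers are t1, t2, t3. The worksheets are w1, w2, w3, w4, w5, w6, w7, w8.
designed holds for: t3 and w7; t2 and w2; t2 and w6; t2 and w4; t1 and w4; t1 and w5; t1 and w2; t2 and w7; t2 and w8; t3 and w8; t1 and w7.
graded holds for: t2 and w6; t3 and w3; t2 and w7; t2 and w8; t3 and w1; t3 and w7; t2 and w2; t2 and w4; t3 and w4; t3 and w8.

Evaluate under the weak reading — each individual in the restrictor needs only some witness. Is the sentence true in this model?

"it" takes "a worksheet" as antecedent — a donkey pronoun bound across the clause boundary.
Weak reading: every teacher t with some designed-worksheet has at least one designed-worksheet w such that graded(t,w).
Per teacher: t1:✗  t2:✓  t3:✓
t1 has no witness among its designed-worksheets.

False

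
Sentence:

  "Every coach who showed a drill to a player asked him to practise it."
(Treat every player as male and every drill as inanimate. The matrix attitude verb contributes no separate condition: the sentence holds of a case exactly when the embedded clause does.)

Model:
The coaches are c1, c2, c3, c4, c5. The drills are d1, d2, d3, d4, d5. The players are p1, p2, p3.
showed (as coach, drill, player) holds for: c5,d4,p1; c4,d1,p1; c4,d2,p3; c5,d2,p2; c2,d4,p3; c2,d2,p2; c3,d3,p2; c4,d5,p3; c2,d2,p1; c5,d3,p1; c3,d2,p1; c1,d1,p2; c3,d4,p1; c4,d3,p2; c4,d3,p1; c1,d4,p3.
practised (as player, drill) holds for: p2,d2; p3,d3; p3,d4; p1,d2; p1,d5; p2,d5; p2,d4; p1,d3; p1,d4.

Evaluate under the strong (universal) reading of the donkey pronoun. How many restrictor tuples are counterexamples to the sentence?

6

"him" takes "a player" as antecedent and "it" takes "a drill"; both are donkey pronouns co-varying with the restrictor.
Strong reading: for every (c,d,p) with showed(c,d,p), practised(p,d).
Restrictor triples: (c1,d1,p2)→practised(p2,d1) ✗  (c1,d4,p3)→practised(p3,d4) ✓  (c2,d2,p1)→practised(p1,d2) ✓  (c2,d2,p2)→practised(p2,d2) ✓  (c2,d4,p3)→practised(p3,d4) ✓  (c3,d2,p1)→practised(p1,d2) ✓  (c3,d3,p2)→practised(p2,d3) ✗  (c3,d4,p1)→practised(p1,d4) ✓  (c4,d1,p1)→practised(p1,d1) ✗  (c4,d2,p3)→practised(p3,d2) ✗  (c4,d3,p1)→practised(p1,d3) ✓  (c4,d3,p2)→practised(p2,d3) ✗  (c4,d5,p3)→practised(p3,d5) ✗  (c5,d2,p2)→practised(p2,d2) ✓  (c5,d3,p1)→practised(p1,d3) ✓  (c5,d4,p1)→practised(p1,d4) ✓
Counterexamples (restrictor triples failing the scope): 6.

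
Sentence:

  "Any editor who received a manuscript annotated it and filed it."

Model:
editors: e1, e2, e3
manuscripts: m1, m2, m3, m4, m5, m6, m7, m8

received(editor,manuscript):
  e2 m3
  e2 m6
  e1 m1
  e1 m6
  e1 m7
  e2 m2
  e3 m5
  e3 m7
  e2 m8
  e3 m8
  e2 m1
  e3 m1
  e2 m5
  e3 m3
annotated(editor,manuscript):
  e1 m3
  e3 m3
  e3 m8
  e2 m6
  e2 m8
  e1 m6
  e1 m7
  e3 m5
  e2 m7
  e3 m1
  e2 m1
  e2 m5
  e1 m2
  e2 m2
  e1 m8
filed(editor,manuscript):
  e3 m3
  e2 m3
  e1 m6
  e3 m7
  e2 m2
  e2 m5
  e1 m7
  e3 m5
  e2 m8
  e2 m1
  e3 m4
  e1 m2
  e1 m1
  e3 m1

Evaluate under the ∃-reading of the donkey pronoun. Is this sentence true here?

True

"it" takes "a manuscript" as antecedent — a donkey pronoun bound across the clause boundary.
Weak reading: every editor e with some received-manuscript has at least one received-manuscript m such that annotated(e,m) ∧ filed(e,m).
Per editor: e1:✓  e2:✓  e3:✓
Every editor in the restrictor has a witness.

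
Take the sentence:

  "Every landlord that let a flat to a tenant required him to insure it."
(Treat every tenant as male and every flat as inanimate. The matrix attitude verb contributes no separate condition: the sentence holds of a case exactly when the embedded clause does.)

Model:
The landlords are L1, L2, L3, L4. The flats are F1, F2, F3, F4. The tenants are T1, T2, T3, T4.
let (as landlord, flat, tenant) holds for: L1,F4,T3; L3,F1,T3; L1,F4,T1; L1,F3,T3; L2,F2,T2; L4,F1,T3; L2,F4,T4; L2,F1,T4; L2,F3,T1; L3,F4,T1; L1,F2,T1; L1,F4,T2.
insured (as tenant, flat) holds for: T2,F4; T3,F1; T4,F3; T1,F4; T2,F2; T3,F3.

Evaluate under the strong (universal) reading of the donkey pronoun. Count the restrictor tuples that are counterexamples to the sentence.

"him" takes "a tenant" as antecedent and "it" takes "a flat"; both are donkey pronouns co-varying with the restrictor.
Strong reading: for every (l,f,t) with let(l,f,t), insured(t,f).
Restrictor triples: (L1,F2,T1)→insured(T1,F2) ✗  (L1,F3,T3)→insured(T3,F3) ✓  (L1,F4,T1)→insured(T1,F4) ✓  (L1,F4,T2)→insured(T2,F4) ✓  (L1,F4,T3)→insured(T3,F4) ✗  (L2,F1,T4)→insured(T4,F1) ✗  (L2,F2,T2)→insured(T2,F2) ✓  (L2,F3,T1)→insured(T1,F3) ✗  (L2,F4,T4)→insured(T4,F4) ✗  (L3,F1,T3)→insured(T3,F1) ✓  (L3,F4,T1)→insured(T1,F4) ✓  (L4,F1,T3)→insured(T3,F1) ✓
Counterexamples (restrictor triples failing the scope): 5.

5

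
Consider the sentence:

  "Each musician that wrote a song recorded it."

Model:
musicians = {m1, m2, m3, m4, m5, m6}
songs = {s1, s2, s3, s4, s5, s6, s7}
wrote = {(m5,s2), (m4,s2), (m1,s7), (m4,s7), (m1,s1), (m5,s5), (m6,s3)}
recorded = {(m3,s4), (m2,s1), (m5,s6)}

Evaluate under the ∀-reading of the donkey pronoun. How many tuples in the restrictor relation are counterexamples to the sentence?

"it" takes "a song" as antecedent — a donkey pronoun bound across the clause boundary.
Strong reading: for every (m,s) with wrote(m,s), recorded(m,s).
Restrictor pairs: (m1,s1) ✗  (m1,s7) ✗  (m4,s2) ✗  (m4,s7) ✗  (m5,s2) ✗  (m5,s5) ✗  (m6,s3) ✗
Counterexamples (restrictor pairs failing the scope): 7.

7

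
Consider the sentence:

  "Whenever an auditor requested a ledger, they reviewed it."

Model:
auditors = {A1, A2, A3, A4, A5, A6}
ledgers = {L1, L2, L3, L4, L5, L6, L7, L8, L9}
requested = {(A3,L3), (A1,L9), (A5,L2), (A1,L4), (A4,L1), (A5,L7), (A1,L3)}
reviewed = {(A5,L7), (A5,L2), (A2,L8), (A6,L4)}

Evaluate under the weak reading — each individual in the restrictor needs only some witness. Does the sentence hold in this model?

False

"it" takes "a ledger" as antecedent — a donkey pronoun bound across the clause boundary.
Weak reading: every auditor a with some requested-ledger has at least one requested-ledger l such that reviewed(a,l).
Per auditor: A1:✗  A3:✗  A4:✗  A5:✓
A1 has no witness among its requested-ledgers.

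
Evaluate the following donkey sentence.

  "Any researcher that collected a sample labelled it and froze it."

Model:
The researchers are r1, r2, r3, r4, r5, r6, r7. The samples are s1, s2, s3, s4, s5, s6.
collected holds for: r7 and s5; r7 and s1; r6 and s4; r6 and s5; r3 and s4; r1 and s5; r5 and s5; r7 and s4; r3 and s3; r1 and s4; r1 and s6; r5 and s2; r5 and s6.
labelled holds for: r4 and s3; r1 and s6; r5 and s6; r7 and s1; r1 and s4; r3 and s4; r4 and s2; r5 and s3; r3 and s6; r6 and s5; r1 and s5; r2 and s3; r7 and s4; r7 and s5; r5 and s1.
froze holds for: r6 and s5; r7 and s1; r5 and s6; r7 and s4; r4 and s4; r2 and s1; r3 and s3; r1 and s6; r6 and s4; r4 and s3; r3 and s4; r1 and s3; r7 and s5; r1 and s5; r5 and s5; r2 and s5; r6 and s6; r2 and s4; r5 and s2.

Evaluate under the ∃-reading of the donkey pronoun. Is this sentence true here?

"it" takes "a sample" as antecedent — a donkey pronoun bound across the clause boundary.
Weak reading: every researcher r with some collected-sample has at least one collected-sample s such that labelled(r,s) ∧ froze(r,s).
Per researcher: r1:✓  r3:✓  r5:✓  r6:✓  r7:✓
Every researcher in the restrictor has a witness.

True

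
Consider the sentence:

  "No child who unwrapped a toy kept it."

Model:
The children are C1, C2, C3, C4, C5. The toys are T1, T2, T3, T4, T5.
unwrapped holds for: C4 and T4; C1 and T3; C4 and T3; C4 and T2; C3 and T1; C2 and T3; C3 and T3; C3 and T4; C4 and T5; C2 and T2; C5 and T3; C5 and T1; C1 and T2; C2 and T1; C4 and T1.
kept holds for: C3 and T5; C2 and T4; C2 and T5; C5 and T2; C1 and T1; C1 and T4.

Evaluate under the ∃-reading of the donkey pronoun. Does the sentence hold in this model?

True

"it" takes "a toy" as antecedent — a donkey pronoun bound across the clause boundary.
Truth condition: for no (c,t) with unwrapped(c,t) does kept(c,t) hold.
Restrictor pairs — does the scope hold? (C1,T2):fails  (C1,T3):fails  (C2,T1):fails  (C2,T2):fails  (C2,T3):fails  (C3,T1):fails  (C3,T3):fails  (C3,T4):fails  (C4,T1):fails  (C4,T2):fails  (C4,T3):fails  (C4,T4):fails  (C4,T5):fails  (C5,T1):fails  (C5,T3):fails
Scope holds for no restrictor pair, so the sentence is true.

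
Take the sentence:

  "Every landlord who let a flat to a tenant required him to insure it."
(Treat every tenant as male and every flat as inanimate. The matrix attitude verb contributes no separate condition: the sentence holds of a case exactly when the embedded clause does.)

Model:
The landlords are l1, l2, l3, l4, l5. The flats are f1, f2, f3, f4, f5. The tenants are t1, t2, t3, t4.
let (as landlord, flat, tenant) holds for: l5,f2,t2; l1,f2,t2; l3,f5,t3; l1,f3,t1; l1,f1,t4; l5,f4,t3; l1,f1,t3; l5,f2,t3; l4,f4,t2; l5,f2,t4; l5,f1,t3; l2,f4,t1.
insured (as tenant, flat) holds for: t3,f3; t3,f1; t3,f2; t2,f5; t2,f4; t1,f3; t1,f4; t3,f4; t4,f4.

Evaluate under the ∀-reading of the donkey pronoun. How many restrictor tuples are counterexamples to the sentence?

5

"him" takes "a tenant" as antecedent and "it" takes "a flat"; both are donkey pronouns co-varying with the restrictor.
Strong reading: for every (l,f,t) with let(l,f,t), insured(t,f).
Restrictor triples: (l1,f1,t3)→insured(t3,f1) ✓  (l1,f1,t4)→insured(t4,f1) ✗  (l1,f2,t2)→insured(t2,f2) ✗  (l1,f3,t1)→insured(t1,f3) ✓  (l2,f4,t1)→insured(t1,f4) ✓  (l3,f5,t3)→insured(t3,f5) ✗  (l4,f4,t2)→insured(t2,f4) ✓  (l5,f1,t3)→insured(t3,f1) ✓  (l5,f2,t2)→insured(t2,f2) ✗  (l5,f2,t3)→insured(t3,f2) ✓  (l5,f2,t4)→insured(t4,f2) ✗  (l5,f4,t3)→insured(t3,f4) ✓
Counterexamples (restrictor triples failing the scope): 5.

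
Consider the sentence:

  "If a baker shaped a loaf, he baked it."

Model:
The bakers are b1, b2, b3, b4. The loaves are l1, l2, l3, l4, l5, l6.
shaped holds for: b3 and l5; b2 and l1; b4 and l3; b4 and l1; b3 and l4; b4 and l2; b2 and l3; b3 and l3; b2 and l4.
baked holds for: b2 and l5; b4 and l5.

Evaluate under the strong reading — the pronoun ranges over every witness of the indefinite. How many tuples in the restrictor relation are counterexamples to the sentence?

9

"it" takes "a loaf" as antecedent — a donkey pronoun bound across the clause boundary.
Strong reading: for every (b,l) with shaped(b,l), baked(b,l).
Restrictor pairs: (b2,l1) ✗  (b2,l3) ✗  (b2,l4) ✗  (b3,l3) ✗  (b3,l4) ✗  (b3,l5) ✗  (b4,l1) ✗  (b4,l2) ✗  (b4,l3) ✗
Counterexamples (restrictor pairs failing the scope): 9.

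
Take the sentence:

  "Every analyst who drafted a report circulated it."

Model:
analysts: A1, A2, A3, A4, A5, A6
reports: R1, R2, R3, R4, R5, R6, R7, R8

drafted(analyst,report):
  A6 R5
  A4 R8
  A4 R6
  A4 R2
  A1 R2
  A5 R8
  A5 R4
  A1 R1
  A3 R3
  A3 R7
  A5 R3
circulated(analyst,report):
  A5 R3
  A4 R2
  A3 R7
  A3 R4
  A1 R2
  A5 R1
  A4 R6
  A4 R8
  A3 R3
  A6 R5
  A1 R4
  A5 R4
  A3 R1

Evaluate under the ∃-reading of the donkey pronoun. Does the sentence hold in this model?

True

"it" takes "a report" as antecedent — a donkey pronoun bound across the clause boundary.
Weak reading: every analyst a with some drafted-report has at least one drafted-report r such that circulated(a,r).
Per analyst: A1:✓  A3:✓  A4:✓  A5:✓  A6:✓
Every analyst in the restrictor has a witness.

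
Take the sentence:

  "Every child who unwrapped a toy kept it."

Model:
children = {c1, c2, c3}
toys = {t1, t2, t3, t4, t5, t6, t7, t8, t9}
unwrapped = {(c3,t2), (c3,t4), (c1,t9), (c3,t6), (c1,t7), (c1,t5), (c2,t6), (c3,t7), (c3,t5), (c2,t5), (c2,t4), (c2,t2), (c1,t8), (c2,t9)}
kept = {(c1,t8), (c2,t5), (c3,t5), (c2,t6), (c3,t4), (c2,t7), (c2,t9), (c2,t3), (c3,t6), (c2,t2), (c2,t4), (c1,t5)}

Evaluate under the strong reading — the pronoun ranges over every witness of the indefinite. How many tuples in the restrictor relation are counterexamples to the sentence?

4

"it" takes "a toy" as antecedent — a donkey pronoun bound across the clause boundary.
Strong reading: for every (c,t) with unwrapped(c,t), kept(c,t).
Restrictor pairs: (c1,t5) ✓  (c1,t7) ✗  (c1,t8) ✓  (c1,t9) ✗  (c2,t2) ✓  (c2,t4) ✓  (c2,t5) ✓  (c2,t6) ✓  (c2,t9) ✓  (c3,t2) ✗  (c3,t4) ✓  (c3,t5) ✓  (c3,t6) ✓  (c3,t7) ✗
Counterexamples (restrictor pairs failing the scope): 4.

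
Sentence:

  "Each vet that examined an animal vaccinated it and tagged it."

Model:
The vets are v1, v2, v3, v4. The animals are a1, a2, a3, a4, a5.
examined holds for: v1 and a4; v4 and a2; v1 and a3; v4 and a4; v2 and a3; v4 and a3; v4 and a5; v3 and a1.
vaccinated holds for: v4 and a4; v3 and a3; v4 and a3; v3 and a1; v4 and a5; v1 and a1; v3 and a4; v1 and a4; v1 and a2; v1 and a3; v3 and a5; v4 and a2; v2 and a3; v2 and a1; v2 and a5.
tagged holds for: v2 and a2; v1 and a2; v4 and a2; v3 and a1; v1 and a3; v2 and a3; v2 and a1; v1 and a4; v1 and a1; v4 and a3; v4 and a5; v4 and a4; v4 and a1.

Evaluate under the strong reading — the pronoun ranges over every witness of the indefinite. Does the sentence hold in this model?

True

"it" takes "an animal" as antecedent — a donkey pronoun bound across the clause boundary.
Strong reading: for every (v,a) with examined(v,a), vaccinated(v,a) ∧ tagged(v,a).
Restrictor pairs: (v1,a3) ✓  (v1,a4) ✓  (v2,a3) ✓  (v3,a1) ✓  (v4,a2) ✓  (v4,a3) ✓  (v4,a4) ✓  (v4,a5) ✓
Every restrictor pair satisfies the scope.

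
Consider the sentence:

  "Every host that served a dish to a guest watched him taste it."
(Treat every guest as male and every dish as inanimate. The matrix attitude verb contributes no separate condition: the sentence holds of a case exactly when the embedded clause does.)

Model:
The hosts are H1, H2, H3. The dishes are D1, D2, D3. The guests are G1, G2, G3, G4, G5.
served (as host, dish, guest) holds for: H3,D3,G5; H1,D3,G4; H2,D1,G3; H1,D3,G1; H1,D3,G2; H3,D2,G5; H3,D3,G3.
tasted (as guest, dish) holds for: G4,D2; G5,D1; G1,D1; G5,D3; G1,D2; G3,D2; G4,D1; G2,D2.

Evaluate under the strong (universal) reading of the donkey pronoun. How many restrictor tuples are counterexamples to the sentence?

6

"him" takes "a guest" as antecedent and "it" takes "a dish"; both are donkey pronouns co-varying with the restrictor.
Strong reading: for every (h,d,g) with served(h,d,g), tasted(g,d).
Restrictor triples: (H1,D3,G1)→tasted(G1,D3) ✗  (H1,D3,G2)→tasted(G2,D3) ✗  (H1,D3,G4)→tasted(G4,D3) ✗  (H2,D1,G3)→tasted(G3,D1) ✗  (H3,D2,G5)→tasted(G5,D2) ✗  (H3,D3,G3)→tasted(G3,D3) ✗  (H3,D3,G5)→tasted(G5,D3) ✓
Counterexamples (restrictor triples failing the scope): 6.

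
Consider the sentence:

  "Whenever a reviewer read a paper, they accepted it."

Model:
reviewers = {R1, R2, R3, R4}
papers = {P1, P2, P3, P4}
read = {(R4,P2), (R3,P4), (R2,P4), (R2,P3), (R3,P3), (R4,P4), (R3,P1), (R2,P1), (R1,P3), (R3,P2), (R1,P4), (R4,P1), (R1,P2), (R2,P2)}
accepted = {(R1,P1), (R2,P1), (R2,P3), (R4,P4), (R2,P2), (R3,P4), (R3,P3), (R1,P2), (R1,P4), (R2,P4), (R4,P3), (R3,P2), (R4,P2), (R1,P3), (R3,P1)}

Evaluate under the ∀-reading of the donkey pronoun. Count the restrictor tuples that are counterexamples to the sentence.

1

"it" takes "a paper" as antecedent — a donkey pronoun bound across the clause boundary.
Strong reading: for every (r,p) with read(r,p), accepted(r,p).
Restrictor pairs: (R1,P2) ✓  (R1,P3) ✓  (R1,P4) ✓  (R2,P1) ✓  (R2,P2) ✓  (R2,P3) ✓  (R2,P4) ✓  (R3,P1) ✓  (R3,P2) ✓  (R3,P3) ✓  (R3,P4) ✓  (R4,P1) ✗  (R4,P2) ✓  (R4,P4) ✓
Counterexamples (restrictor pairs failing the scope): 1.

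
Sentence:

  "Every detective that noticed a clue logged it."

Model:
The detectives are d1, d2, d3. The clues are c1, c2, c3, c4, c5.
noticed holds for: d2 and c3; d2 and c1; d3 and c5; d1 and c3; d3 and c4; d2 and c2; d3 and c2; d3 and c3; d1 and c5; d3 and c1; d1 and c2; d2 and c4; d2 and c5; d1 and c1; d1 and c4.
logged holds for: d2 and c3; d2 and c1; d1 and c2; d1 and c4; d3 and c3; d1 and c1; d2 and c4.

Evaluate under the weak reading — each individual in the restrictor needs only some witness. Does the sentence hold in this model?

"it" takes "a clue" as antecedent — a donkey pronoun bound across the clause boundary.
Weak reading: every detective d with some noticed-clue has at least one noticed-clue c such that logged(d,c).
Per detective: d1:✓  d2:✓  d3:✓
Every detective in the restrictor has a witness.

True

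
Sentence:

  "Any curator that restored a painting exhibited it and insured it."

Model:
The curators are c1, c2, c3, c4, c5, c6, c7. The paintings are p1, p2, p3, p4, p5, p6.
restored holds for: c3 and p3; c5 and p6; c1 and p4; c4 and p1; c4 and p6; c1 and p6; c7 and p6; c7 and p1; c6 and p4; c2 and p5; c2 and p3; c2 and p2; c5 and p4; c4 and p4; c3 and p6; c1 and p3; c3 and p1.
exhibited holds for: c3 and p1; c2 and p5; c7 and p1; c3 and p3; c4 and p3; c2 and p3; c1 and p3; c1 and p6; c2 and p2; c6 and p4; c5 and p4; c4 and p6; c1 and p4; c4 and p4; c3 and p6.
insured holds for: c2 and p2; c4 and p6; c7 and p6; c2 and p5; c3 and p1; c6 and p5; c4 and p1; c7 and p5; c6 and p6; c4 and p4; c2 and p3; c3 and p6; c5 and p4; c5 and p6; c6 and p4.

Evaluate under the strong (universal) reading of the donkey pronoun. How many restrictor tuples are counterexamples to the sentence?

"it" takes "a painting" as antecedent — a donkey pronoun bound across the clause boundary.
Strong reading: for every (c,p) with restored(c,p), exhibited(c,p) ∧ insured(c,p).
Restrictor pairs: (c1,p3) ✗  (c1,p4) ✗  (c1,p6) ✗  (c2,p2) ✓  (c2,p3) ✓  (c2,p5) ✓  (c3,p1) ✓  (c3,p3) ✗  (c3,p6) ✓  (c4,p1) ✗  (c4,p4) ✓  (c4,p6) ✓  (c5,p4) ✓  (c5,p6) ✗  (c6,p4) ✓  (c7,p1) ✗  (c7,p6) ✗
Counterexamples (restrictor pairs failing the scope): 8.

8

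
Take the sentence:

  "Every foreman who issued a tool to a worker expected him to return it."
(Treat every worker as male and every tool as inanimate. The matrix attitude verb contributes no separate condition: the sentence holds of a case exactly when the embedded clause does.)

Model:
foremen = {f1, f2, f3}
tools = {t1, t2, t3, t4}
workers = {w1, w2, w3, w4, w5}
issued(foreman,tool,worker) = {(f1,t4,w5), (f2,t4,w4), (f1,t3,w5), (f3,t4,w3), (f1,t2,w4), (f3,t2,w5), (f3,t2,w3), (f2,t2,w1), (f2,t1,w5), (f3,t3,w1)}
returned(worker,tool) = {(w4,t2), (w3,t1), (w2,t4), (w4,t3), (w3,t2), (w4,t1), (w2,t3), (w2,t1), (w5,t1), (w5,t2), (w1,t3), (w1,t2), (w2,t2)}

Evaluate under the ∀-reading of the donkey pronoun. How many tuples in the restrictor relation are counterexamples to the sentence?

4

"him" takes "a worker" as antecedent and "it" takes "a tool"; both are donkey pronouns co-varying with the restrictor.
Strong reading: for every (f,t,w) with issued(f,t,w), returned(w,t).
Restrictor triples: (f1,t2,w4)→returned(w4,t2) ✓  (f1,t3,w5)→returned(w5,t3) ✗  (f1,t4,w5)→returned(w5,t4) ✗  (f2,t1,w5)→returned(w5,t1) ✓  (f2,t2,w1)→returned(w1,t2) ✓  (f2,t4,w4)→returned(w4,t4) ✗  (f3,t2,w3)→returned(w3,t2) ✓  (f3,t2,w5)→returned(w5,t2) ✓  (f3,t3,w1)→returned(w1,t3) ✓  (f3,t4,w3)→returned(w3,t4) ✗
Counterexamples (restrictor triples failing the scope): 4.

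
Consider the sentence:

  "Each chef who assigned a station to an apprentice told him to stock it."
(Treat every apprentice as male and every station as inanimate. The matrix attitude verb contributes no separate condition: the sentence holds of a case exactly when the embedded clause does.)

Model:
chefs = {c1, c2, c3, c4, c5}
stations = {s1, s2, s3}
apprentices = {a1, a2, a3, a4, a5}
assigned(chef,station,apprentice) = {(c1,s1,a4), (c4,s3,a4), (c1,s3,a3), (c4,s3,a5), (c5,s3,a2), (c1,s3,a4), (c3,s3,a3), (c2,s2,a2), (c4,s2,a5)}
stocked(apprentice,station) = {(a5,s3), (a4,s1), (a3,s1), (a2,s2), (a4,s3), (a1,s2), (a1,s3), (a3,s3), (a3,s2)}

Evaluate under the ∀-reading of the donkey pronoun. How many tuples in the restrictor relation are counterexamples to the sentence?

2

"him" takes "an apprentice" as antecedent and "it" takes "a station"; both are donkey pronouns co-varying with the restrictor.
Strong reading: for every (c,s,a) with assigned(c,s,a), stocked(a,s).
Restrictor triples: (c1,s1,a4)→stocked(a4,s1) ✓  (c1,s3,a3)→stocked(a3,s3) ✓  (c1,s3,a4)→stocked(a4,s3) ✓  (c2,s2,a2)→stocked(a2,s2) ✓  (c3,s3,a3)→stocked(a3,s3) ✓  (c4,s2,a5)→stocked(a5,s2) ✗  (c4,s3,a4)→stocked(a4,s3) ✓  (c4,s3,a5)→stocked(a5,s3) ✓  (c5,s3,a2)→stocked(a2,s3) ✗
Counterexamples (restrictor triples failing the scope): 2.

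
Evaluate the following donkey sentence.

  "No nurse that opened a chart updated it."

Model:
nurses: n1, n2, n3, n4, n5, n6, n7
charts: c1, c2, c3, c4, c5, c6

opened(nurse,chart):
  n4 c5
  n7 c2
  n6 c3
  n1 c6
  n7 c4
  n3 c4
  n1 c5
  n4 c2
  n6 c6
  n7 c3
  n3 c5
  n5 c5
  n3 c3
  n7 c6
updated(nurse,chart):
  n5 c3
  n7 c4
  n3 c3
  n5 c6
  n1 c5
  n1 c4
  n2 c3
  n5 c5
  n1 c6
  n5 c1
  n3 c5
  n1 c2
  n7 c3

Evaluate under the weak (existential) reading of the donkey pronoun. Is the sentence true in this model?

"it" takes "a chart" as antecedent — a donkey pronoun bound across the clause boundary.
Truth condition: for no (n,c) with opened(n,c) does updated(n,c) hold.
Restrictor pairs — does the scope hold? (n1,c5):holds  (n1,c6):holds  (n3,c3):holds  (n3,c4):fails  (n3,c5):holds  (n4,c2):fails  (n4,c5):fails  (n5,c5):holds  (n6,c3):fails  (n6,c6):fails  (n7,c2):fails  (n7,c3):holds  (n7,c4):holds  (n7,c6):fails
Scope holds for 7 pair(s), so the sentence is false.

False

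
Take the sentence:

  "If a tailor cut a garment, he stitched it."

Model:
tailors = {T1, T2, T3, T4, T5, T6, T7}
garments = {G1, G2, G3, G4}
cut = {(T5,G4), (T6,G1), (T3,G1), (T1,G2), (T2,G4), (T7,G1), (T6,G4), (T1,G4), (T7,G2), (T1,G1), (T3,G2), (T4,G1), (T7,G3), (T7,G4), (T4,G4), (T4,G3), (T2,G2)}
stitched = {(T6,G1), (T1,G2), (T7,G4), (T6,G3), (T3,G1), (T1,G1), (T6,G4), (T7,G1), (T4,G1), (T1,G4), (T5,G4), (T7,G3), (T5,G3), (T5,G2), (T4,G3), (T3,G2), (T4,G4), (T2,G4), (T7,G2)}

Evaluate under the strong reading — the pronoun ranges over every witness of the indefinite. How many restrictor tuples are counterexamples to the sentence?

"it" takes "a garment" as antecedent — a donkey pronoun bound across the clause boundary.
Strong reading: for every (t,g) with cut(t,g), stitched(t,g).
Restrictor pairs: (T1,G1) ✓  (T1,G2) ✓  (T1,G4) ✓  (T2,G2) ✗  (T2,G4) ✓  (T3,G1) ✓  (T3,G2) ✓  (T4,G1) ✓  (T4,G3) ✓  (T4,G4) ✓  (T5,G4) ✓  (T6,G1) ✓  (T6,G4) ✓  (T7,G1) ✓  (T7,G2) ✓  (T7,G3) ✓  (T7,G4) ✓
Counterexamples (restrictor pairs failing the scope): 1.

1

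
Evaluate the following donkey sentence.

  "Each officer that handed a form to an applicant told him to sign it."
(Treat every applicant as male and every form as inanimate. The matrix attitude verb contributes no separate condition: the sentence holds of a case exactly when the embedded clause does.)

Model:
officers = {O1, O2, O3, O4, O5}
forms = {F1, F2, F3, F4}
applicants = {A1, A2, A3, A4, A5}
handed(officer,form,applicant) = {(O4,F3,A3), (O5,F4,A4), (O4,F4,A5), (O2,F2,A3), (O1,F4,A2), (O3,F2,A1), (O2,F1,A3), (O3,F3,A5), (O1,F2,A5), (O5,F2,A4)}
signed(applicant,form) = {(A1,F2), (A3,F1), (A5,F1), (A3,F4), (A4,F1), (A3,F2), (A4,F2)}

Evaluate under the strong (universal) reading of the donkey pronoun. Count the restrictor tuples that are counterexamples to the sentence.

6

"him" takes "an applicant" as antecedent and "it" takes "a form"; both are donkey pronouns co-varying with the restrictor.
Strong reading: for every (o,f,a) with handed(o,f,a), signed(a,f).
Restrictor triples: (O1,F2,A5)→signed(A5,F2) ✗  (O1,F4,A2)→signed(A2,F4) ✗  (O2,F1,A3)→signed(A3,F1) ✓  (O2,F2,A3)→signed(A3,F2) ✓  (O3,F2,A1)→signed(A1,F2) ✓  (O3,F3,A5)→signed(A5,F3) ✗  (O4,F3,A3)→signed(A3,F3) ✗  (O4,F4,A5)→signed(A5,F4) ✗  (O5,F2,A4)→signed(A4,F2) ✓  (O5,F4,A4)→signed(A4,F4) ✗
Counterexamples (restrictor triples failing the scope): 6.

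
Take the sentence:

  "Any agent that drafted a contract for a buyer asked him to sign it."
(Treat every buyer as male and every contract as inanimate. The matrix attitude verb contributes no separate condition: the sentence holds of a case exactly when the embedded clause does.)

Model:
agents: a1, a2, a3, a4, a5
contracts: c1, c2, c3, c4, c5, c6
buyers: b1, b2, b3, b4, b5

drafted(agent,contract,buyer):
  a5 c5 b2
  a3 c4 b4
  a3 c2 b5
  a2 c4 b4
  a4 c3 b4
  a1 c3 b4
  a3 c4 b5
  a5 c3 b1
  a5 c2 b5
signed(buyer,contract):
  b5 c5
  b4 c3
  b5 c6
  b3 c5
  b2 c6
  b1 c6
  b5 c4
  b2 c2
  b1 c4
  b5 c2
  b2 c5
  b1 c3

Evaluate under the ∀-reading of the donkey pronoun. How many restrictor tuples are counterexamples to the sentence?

2

"him" takes "a buyer" as antecedent and "it" takes "a contract"; both are donkey pronouns co-varying with the restrictor.
Strong reading: for every (a,c,b) with drafted(a,c,b), signed(b,c).
Restrictor triples: (a1,c3,b4)→signed(b4,c3) ✓  (a2,c4,b4)→signed(b4,c4) ✗  (a3,c2,b5)→signed(b5,c2) ✓  (a3,c4,b4)→signed(b4,c4) ✗  (a3,c4,b5)→signed(b5,c4) ✓  (a4,c3,b4)→signed(b4,c3) ✓  (a5,c2,b5)→signed(b5,c2) ✓  (a5,c3,b1)→signed(b1,c3) ✓  (a5,c5,b2)→signed(b2,c5) ✓
Counterexamples (restrictor triples failing the scope): 2.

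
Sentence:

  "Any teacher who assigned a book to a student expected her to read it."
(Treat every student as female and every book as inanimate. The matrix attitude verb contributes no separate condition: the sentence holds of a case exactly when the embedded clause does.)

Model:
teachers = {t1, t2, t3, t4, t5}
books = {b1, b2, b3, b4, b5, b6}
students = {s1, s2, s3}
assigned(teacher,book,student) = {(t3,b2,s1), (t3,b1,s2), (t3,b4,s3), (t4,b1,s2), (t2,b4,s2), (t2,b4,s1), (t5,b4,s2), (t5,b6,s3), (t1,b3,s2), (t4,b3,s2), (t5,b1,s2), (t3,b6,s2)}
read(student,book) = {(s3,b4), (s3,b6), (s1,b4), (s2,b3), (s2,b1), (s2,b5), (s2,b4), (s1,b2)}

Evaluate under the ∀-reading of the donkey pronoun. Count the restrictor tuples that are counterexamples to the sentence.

"her" takes "a student" as antecedent and "it" takes "a book"; both are donkey pronouns co-varying with the restrictor.
Strong reading: for every (t,b,s) with assigned(t,b,s), read(s,b).
Restrictor triples: (t1,b3,s2)→read(s2,b3) ✓  (t2,b4,s1)→read(s1,b4) ✓  (t2,b4,s2)→read(s2,b4) ✓  (t3,b1,s2)→read(s2,b1) ✓  (t3,b2,s1)→read(s1,b2) ✓  (t3,b4,s3)→read(s3,b4) ✓  (t3,b6,s2)→read(s2,b6) ✗  (t4,b1,s2)→read(s2,b1) ✓  (t4,b3,s2)→read(s2,b3) ✓  (t5,b1,s2)→read(s2,b1) ✓  (t5,b4,s2)→read(s2,b4) ✓  (t5,b6,s3)→read(s3,b6) ✓
Counterexamples (restrictor triples failing the scope): 1.

1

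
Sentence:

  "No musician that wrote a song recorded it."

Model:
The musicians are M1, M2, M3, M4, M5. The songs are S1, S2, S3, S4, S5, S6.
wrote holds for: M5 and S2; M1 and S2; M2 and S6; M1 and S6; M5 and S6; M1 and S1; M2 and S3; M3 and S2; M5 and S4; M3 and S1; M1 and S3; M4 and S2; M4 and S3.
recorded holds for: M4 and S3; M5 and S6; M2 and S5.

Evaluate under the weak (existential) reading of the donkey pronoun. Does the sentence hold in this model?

False

"it" takes "a song" as antecedent — a donkey pronoun bound across the clause boundary.
Truth condition: for no (m,s) with wrote(m,s) does recorded(m,s) hold.
Restrictor pairs — does the scope hold? (M1,S1):fails  (M1,S2):fails  (M1,S3):fails  (M1,S6):fails  (M2,S3):fails  (M2,S6):fails  (M3,S1):fails  (M3,S2):fails  (M4,S2):fails  (M4,S3):holds  (M5,S2):fails  (M5,S4):fails  (M5,S6):holds
Scope holds for 2 pair(s), so the sentence is false.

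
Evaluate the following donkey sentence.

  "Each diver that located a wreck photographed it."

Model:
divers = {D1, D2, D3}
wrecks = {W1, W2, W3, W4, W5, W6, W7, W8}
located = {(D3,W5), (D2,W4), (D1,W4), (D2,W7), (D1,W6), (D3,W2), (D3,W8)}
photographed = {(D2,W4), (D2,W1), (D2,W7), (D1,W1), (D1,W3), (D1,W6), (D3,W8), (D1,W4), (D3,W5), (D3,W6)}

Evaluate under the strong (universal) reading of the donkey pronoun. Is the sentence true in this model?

"it" takes "a wreck" as antecedent — a donkey pronoun bound across the clause boundary.
Strong reading: for every (d,w) with located(d,w), photographed(d,w).
Restrictor pairs: (D1,W4) ✓  (D1,W6) ✓  (D2,W4) ✓  (D2,W7) ✓  (D3,W2) ✗  (D3,W5) ✓  (D3,W8) ✓
Counterexample: (D3,W2) is in located but fails the scope.

False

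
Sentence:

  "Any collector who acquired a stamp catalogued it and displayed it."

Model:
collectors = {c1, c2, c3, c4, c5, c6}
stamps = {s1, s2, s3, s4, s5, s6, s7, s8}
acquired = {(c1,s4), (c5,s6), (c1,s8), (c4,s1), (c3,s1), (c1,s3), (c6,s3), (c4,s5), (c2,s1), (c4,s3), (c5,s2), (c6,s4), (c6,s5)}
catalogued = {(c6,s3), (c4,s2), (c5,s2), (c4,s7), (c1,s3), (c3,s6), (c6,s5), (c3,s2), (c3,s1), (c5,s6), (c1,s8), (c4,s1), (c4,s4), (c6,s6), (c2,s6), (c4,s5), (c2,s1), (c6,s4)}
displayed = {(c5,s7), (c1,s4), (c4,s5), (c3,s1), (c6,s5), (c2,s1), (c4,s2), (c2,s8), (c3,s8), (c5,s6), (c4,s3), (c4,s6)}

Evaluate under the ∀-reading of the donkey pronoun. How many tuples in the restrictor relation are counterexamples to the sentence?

"it" takes "a stamp" as antecedent — a donkey pronoun bound across the clause boundary.
Strong reading: for every (c,s) with acquired(c,s), catalogued(c,s) ∧ displayed(c,s).
Restrictor pairs: (c1,s3) ✗  (c1,s4) ✗  (c1,s8) ✗  (c2,s1) ✓  (c3,s1) ✓  (c4,s1) ✗  (c4,s3) ✗  (c4,s5) ✓  (c5,s2) ✗  (c5,s6) ✓  (c6,s3) ✗  (c6,s4) ✗  (c6,s5) ✓
Counterexamples (restrictor pairs failing the scope): 8.

8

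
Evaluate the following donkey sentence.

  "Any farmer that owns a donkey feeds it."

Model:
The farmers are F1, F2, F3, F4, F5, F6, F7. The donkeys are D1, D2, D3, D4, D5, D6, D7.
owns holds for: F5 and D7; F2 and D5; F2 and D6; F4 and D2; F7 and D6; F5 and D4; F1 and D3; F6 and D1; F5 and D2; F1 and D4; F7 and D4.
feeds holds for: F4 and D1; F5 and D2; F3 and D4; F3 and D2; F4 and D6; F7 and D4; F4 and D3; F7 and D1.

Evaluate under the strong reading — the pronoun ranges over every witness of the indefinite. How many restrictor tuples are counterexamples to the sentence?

9

"it" takes "a donkey" as antecedent — a donkey pronoun bound across the clause boundary.
Strong reading: for every (f,d) with owns(f,d), feeds(f,d).
Restrictor pairs: (F1,D3) ✗  (F1,D4) ✗  (F2,D5) ✗  (F2,D6) ✗  (F4,D2) ✗  (F5,D2) ✓  (F5,D4) ✗  (F5,D7) ✗  (F6,D1) ✗  (F7,D4) ✓  (F7,D6) ✗
Counterexamples (restrictor pairs failing the scope): 9.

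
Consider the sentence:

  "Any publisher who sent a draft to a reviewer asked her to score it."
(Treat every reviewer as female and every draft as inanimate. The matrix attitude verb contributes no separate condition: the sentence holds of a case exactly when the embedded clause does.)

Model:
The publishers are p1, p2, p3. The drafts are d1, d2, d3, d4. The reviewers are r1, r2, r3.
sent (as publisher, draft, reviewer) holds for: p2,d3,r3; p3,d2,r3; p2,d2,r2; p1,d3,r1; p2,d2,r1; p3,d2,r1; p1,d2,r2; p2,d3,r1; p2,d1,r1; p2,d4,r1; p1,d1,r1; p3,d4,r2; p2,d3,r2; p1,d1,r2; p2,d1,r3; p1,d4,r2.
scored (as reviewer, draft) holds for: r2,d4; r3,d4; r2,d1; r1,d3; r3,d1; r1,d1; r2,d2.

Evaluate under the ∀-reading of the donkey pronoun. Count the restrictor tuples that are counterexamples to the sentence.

"her" takes "a reviewer" as antecedent and "it" takes "a draft"; both are donkey pronouns co-varying with the restrictor.
Strong reading: for every (p,d,r) with sent(p,d,r), scored(r,d).
Restrictor triples: (p1,d1,r1)→scored(r1,d1) ✓  (p1,d1,r2)→scored(r2,d1) ✓  (p1,d2,r2)→scored(r2,d2) ✓  (p1,d3,r1)→scored(r1,d3) ✓  (p1,d4,r2)→scored(r2,d4) ✓  (p2,d1,r1)→scored(r1,d1) ✓  (p2,d1,r3)→scored(r3,d1) ✓  (p2,d2,r1)→scored(r1,d2) ✗  (p2,d2,r2)→scored(r2,d2) ✓  (p2,d3,r1)→scored(r1,d3) ✓  (p2,d3,r2)→scored(r2,d3) ✗  (p2,d3,r3)→scored(r3,d3) ✗  (p2,d4,r1)→scored(r1,d4) ✗  (p3,d2,r1)→scored(r1,d2) ✗  (p3,d2,r3)→scored(r3,d2) ✗  (p3,d4,r2)→scored(r2,d4) ✓
Counterexamples (restrictor triples failing the scope): 6.

6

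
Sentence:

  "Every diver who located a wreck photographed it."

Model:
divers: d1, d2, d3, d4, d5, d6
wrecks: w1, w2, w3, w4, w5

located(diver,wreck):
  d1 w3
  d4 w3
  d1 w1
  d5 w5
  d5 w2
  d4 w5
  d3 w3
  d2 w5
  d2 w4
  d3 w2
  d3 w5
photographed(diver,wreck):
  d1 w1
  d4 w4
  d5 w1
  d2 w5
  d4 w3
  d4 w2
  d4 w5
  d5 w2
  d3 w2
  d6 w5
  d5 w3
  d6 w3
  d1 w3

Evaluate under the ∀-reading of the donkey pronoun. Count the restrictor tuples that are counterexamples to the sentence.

"it" takes "a wreck" as antecedent — a donkey pronoun bound across the clause boundary.
Strong reading: for every (d,w) with located(d,w), photographed(d,w).
Restrictor pairs: (d1,w1) ✓  (d1,w3) ✓  (d2,w4) ✗  (d2,w5) ✓  (d3,w2) ✓  (d3,w3) ✗  (d3,w5) ✗  (d4,w3) ✓  (d4,w5) ✓  (d5,w2) ✓  (d5,w5) ✗
Counterexamples (restrictor pairs failing the scope): 4.

4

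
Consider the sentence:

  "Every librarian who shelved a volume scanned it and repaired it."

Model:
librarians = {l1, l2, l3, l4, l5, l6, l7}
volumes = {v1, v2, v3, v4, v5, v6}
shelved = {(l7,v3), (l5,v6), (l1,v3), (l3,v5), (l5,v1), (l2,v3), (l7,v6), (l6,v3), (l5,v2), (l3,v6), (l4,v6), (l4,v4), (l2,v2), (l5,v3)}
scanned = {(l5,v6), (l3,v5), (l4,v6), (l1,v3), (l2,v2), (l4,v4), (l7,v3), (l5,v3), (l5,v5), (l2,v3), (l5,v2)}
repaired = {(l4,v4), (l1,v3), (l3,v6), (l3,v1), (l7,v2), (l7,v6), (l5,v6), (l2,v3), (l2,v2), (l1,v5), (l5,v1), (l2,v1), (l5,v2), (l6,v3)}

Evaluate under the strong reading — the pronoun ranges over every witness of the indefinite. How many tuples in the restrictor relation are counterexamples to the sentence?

"it" takes "a volume" as antecedent — a donkey pronoun bound across the clause boundary.
Strong reading: for every (l,v) with shelved(l,v), scanned(l,v) ∧ repaired(l,v).
Restrictor pairs: (l1,v3) ✓  (l2,v2) ✓  (l2,v3) ✓  (l3,v5) ✗  (l3,v6) ✗  (l4,v4) ✓  (l4,v6) ✗  (l5,v1) ✗  (l5,v2) ✓  (l5,v3) ✗  (l5,v6) ✓  (l6,v3) ✗  (l7,v3) ✗  (l7,v6) ✗
Counterexamples (restrictor pairs failing the scope): 8.

8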